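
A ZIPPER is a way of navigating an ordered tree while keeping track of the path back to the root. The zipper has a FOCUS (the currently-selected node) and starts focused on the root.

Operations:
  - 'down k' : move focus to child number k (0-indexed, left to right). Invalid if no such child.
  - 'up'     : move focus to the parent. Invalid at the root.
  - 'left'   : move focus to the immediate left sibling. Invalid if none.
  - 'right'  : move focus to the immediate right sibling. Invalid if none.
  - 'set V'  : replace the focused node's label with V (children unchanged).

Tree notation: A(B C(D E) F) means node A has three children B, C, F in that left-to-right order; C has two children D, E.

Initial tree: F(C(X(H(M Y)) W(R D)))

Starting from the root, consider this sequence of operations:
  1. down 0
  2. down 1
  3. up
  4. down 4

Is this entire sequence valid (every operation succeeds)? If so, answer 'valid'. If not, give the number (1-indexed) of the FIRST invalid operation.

Step 1 (down 0): focus=C path=0 depth=1 children=['X', 'W'] left=[] right=[] parent=F
Step 2 (down 1): focus=W path=0/1 depth=2 children=['R', 'D'] left=['X'] right=[] parent=C
Step 3 (up): focus=C path=0 depth=1 children=['X', 'W'] left=[] right=[] parent=F
Step 4 (down 4): INVALID

Answer: 4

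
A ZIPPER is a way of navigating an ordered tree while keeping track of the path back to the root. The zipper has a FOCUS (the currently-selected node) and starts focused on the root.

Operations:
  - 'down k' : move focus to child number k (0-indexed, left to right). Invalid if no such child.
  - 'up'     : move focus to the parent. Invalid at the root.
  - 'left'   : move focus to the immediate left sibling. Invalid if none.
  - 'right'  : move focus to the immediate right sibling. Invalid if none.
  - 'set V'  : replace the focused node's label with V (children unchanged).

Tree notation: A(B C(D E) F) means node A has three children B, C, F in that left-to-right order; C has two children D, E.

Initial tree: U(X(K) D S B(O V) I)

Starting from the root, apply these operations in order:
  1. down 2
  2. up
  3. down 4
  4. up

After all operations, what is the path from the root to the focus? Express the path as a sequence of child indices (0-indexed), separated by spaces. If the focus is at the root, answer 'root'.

Step 1 (down 2): focus=S path=2 depth=1 children=[] left=['X', 'D'] right=['B', 'I'] parent=U
Step 2 (up): focus=U path=root depth=0 children=['X', 'D', 'S', 'B', 'I'] (at root)
Step 3 (down 4): focus=I path=4 depth=1 children=[] left=['X', 'D', 'S', 'B'] right=[] parent=U
Step 4 (up): focus=U path=root depth=0 children=['X', 'D', 'S', 'B', 'I'] (at root)

Answer: root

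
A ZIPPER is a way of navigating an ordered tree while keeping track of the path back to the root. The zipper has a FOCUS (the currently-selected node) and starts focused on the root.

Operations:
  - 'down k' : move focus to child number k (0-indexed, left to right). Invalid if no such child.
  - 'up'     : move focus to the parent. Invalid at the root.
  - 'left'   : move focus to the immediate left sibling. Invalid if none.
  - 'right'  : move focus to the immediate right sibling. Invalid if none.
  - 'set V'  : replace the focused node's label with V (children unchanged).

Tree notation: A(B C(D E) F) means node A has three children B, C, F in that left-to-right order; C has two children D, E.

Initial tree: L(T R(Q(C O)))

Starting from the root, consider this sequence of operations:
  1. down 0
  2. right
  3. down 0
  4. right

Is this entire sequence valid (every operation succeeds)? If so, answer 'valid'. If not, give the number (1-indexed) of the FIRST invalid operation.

Answer: 4

Derivation:
Step 1 (down 0): focus=T path=0 depth=1 children=[] left=[] right=['R'] parent=L
Step 2 (right): focus=R path=1 depth=1 children=['Q'] left=['T'] right=[] parent=L
Step 3 (down 0): focus=Q path=1/0 depth=2 children=['C', 'O'] left=[] right=[] parent=R
Step 4 (right): INVALID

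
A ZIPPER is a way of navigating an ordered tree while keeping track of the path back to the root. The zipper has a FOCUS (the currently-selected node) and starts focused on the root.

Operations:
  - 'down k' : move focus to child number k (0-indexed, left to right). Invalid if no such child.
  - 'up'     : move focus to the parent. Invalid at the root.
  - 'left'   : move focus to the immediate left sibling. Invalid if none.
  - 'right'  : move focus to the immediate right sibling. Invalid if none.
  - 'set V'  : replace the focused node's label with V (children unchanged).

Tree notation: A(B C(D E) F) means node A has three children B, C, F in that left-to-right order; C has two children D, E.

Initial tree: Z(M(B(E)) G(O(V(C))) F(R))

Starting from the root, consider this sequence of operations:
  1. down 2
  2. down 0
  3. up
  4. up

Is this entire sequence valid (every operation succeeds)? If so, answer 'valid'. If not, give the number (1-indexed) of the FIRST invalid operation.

Answer: valid

Derivation:
Step 1 (down 2): focus=F path=2 depth=1 children=['R'] left=['M', 'G'] right=[] parent=Z
Step 2 (down 0): focus=R path=2/0 depth=2 children=[] left=[] right=[] parent=F
Step 3 (up): focus=F path=2 depth=1 children=['R'] left=['M', 'G'] right=[] parent=Z
Step 4 (up): focus=Z path=root depth=0 children=['M', 'G', 'F'] (at root)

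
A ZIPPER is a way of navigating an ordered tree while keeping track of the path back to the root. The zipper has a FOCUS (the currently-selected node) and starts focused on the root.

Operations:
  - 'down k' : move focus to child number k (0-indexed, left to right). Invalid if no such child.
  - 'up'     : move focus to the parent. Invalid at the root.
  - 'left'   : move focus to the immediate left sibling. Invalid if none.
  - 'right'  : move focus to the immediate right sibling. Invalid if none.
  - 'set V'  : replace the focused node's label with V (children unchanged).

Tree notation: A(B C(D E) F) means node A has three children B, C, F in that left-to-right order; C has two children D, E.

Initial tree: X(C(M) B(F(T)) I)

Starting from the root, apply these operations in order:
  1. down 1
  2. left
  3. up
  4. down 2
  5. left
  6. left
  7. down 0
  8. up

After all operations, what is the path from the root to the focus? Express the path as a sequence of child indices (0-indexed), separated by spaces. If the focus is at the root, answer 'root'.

Step 1 (down 1): focus=B path=1 depth=1 children=['F'] left=['C'] right=['I'] parent=X
Step 2 (left): focus=C path=0 depth=1 children=['M'] left=[] right=['B', 'I'] parent=X
Step 3 (up): focus=X path=root depth=0 children=['C', 'B', 'I'] (at root)
Step 4 (down 2): focus=I path=2 depth=1 children=[] left=['C', 'B'] right=[] parent=X
Step 5 (left): focus=B path=1 depth=1 children=['F'] left=['C'] right=['I'] parent=X
Step 6 (left): focus=C path=0 depth=1 children=['M'] left=[] right=['B', 'I'] parent=X
Step 7 (down 0): focus=M path=0/0 depth=2 children=[] left=[] right=[] parent=C
Step 8 (up): focus=C path=0 depth=1 children=['M'] left=[] right=['B', 'I'] parent=X

Answer: 0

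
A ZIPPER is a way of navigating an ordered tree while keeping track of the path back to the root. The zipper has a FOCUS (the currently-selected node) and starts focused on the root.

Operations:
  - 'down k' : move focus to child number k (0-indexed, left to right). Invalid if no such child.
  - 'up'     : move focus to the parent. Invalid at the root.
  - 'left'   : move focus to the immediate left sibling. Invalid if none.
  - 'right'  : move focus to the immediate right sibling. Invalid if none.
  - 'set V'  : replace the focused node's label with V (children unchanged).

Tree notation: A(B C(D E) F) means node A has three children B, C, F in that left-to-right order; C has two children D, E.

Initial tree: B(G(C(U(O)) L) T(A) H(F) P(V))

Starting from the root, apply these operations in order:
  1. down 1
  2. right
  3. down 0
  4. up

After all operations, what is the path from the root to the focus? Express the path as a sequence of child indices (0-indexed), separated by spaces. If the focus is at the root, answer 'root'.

Answer: 2

Derivation:
Step 1 (down 1): focus=T path=1 depth=1 children=['A'] left=['G'] right=['H', 'P'] parent=B
Step 2 (right): focus=H path=2 depth=1 children=['F'] left=['G', 'T'] right=['P'] parent=B
Step 3 (down 0): focus=F path=2/0 depth=2 children=[] left=[] right=[] parent=H
Step 4 (up): focus=H path=2 depth=1 children=['F'] left=['G', 'T'] right=['P'] parent=B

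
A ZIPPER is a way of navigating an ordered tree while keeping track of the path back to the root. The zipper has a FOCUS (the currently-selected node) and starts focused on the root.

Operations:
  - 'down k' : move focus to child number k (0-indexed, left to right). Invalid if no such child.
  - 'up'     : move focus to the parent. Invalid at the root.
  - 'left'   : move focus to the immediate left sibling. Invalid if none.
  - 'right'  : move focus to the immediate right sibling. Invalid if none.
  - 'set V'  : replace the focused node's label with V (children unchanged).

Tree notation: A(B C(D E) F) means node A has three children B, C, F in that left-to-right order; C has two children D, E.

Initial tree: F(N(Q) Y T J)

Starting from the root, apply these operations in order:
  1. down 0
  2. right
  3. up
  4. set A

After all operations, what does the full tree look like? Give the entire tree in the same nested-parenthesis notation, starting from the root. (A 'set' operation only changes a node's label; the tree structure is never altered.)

Answer: A(N(Q) Y T J)

Derivation:
Step 1 (down 0): focus=N path=0 depth=1 children=['Q'] left=[] right=['Y', 'T', 'J'] parent=F
Step 2 (right): focus=Y path=1 depth=1 children=[] left=['N'] right=['T', 'J'] parent=F
Step 3 (up): focus=F path=root depth=0 children=['N', 'Y', 'T', 'J'] (at root)
Step 4 (set A): focus=A path=root depth=0 children=['N', 'Y', 'T', 'J'] (at root)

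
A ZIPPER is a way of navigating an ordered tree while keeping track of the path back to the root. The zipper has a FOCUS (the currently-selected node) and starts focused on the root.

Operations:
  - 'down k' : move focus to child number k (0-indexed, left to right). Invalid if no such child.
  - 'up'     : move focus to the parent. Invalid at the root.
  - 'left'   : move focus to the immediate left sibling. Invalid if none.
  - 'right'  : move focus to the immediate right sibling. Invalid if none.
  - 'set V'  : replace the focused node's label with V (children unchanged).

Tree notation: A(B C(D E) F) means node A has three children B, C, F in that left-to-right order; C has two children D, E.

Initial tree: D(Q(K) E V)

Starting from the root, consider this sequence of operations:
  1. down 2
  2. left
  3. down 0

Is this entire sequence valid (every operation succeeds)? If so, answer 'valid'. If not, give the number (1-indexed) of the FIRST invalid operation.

Step 1 (down 2): focus=V path=2 depth=1 children=[] left=['Q', 'E'] right=[] parent=D
Step 2 (left): focus=E path=1 depth=1 children=[] left=['Q'] right=['V'] parent=D
Step 3 (down 0): INVALID

Answer: 3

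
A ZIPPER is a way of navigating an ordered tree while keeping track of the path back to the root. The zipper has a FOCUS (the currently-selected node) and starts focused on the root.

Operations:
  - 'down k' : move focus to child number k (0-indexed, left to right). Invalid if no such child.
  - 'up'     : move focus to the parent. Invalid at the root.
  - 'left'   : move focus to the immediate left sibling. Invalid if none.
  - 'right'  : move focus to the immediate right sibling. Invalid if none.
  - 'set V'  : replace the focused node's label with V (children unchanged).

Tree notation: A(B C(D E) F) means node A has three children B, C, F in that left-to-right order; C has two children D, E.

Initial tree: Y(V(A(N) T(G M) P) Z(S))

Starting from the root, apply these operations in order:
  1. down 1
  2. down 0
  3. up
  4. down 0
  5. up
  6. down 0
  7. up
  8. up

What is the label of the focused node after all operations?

Step 1 (down 1): focus=Z path=1 depth=1 children=['S'] left=['V'] right=[] parent=Y
Step 2 (down 0): focus=S path=1/0 depth=2 children=[] left=[] right=[] parent=Z
Step 3 (up): focus=Z path=1 depth=1 children=['S'] left=['V'] right=[] parent=Y
Step 4 (down 0): focus=S path=1/0 depth=2 children=[] left=[] right=[] parent=Z
Step 5 (up): focus=Z path=1 depth=1 children=['S'] left=['V'] right=[] parent=Y
Step 6 (down 0): focus=S path=1/0 depth=2 children=[] left=[] right=[] parent=Z
Step 7 (up): focus=Z path=1 depth=1 children=['S'] left=['V'] right=[] parent=Y
Step 8 (up): focus=Y path=root depth=0 children=['V', 'Z'] (at root)

Answer: Y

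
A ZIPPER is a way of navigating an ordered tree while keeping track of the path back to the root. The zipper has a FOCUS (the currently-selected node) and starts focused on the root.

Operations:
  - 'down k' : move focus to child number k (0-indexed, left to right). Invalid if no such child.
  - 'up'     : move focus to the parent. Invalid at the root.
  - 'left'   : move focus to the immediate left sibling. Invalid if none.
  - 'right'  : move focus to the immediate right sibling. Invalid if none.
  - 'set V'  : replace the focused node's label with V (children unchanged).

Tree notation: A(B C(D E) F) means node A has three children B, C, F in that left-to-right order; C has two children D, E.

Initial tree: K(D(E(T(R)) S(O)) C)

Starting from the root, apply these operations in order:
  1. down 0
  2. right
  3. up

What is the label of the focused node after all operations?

Step 1 (down 0): focus=D path=0 depth=1 children=['E', 'S'] left=[] right=['C'] parent=K
Step 2 (right): focus=C path=1 depth=1 children=[] left=['D'] right=[] parent=K
Step 3 (up): focus=K path=root depth=0 children=['D', 'C'] (at root)

Answer: K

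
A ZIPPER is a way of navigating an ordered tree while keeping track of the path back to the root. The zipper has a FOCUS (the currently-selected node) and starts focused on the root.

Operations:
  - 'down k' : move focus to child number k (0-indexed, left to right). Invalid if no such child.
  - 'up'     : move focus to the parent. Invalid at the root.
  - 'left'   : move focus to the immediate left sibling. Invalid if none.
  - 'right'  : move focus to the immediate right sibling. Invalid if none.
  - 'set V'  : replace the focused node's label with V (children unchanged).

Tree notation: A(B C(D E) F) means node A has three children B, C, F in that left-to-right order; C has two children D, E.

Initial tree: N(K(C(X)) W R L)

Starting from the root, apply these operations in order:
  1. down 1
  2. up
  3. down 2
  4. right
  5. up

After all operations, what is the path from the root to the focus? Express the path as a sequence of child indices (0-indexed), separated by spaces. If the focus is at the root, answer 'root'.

Answer: root

Derivation:
Step 1 (down 1): focus=W path=1 depth=1 children=[] left=['K'] right=['R', 'L'] parent=N
Step 2 (up): focus=N path=root depth=0 children=['K', 'W', 'R', 'L'] (at root)
Step 3 (down 2): focus=R path=2 depth=1 children=[] left=['K', 'W'] right=['L'] parent=N
Step 4 (right): focus=L path=3 depth=1 children=[] left=['K', 'W', 'R'] right=[] parent=N
Step 5 (up): focus=N path=root depth=0 children=['K', 'W', 'R', 'L'] (at root)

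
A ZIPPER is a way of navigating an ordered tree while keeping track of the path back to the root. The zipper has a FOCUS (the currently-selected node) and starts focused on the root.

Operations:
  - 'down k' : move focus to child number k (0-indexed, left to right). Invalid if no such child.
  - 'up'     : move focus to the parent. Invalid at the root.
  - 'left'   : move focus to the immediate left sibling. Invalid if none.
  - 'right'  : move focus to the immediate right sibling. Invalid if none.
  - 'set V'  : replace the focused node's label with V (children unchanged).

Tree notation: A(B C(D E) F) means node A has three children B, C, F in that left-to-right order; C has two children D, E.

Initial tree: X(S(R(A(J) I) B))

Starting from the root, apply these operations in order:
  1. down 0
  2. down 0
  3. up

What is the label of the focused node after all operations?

Answer: S

Derivation:
Step 1 (down 0): focus=S path=0 depth=1 children=['R', 'B'] left=[] right=[] parent=X
Step 2 (down 0): focus=R path=0/0 depth=2 children=['A', 'I'] left=[] right=['B'] parent=S
Step 3 (up): focus=S path=0 depth=1 children=['R', 'B'] left=[] right=[] parent=X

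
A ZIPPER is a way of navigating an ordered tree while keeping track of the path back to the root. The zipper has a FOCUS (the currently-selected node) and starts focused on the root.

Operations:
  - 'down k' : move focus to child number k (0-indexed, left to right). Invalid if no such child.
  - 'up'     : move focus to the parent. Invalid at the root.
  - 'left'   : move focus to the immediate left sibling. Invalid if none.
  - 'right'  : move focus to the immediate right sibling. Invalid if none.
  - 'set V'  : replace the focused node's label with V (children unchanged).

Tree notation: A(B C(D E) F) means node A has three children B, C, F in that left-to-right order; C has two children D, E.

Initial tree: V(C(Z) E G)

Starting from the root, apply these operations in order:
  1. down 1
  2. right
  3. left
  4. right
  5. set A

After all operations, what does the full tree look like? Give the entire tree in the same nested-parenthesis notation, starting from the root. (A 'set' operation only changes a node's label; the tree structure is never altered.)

Answer: V(C(Z) E A)

Derivation:
Step 1 (down 1): focus=E path=1 depth=1 children=[] left=['C'] right=['G'] parent=V
Step 2 (right): focus=G path=2 depth=1 children=[] left=['C', 'E'] right=[] parent=V
Step 3 (left): focus=E path=1 depth=1 children=[] left=['C'] right=['G'] parent=V
Step 4 (right): focus=G path=2 depth=1 children=[] left=['C', 'E'] right=[] parent=V
Step 5 (set A): focus=A path=2 depth=1 children=[] left=['C', 'E'] right=[] parent=V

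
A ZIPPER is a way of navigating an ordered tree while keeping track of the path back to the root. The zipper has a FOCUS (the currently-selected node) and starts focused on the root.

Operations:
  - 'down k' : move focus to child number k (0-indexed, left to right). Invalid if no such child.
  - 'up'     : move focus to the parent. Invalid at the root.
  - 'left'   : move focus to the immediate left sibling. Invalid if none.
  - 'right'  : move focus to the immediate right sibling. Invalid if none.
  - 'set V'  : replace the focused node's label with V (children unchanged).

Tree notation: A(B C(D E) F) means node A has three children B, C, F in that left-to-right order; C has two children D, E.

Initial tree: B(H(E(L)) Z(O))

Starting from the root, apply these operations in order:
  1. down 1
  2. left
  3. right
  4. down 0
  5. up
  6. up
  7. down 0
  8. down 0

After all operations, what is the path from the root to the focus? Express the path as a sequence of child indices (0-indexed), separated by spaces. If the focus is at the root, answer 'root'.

Answer: 0 0

Derivation:
Step 1 (down 1): focus=Z path=1 depth=1 children=['O'] left=['H'] right=[] parent=B
Step 2 (left): focus=H path=0 depth=1 children=['E'] left=[] right=['Z'] parent=B
Step 3 (right): focus=Z path=1 depth=1 children=['O'] left=['H'] right=[] parent=B
Step 4 (down 0): focus=O path=1/0 depth=2 children=[] left=[] right=[] parent=Z
Step 5 (up): focus=Z path=1 depth=1 children=['O'] left=['H'] right=[] parent=B
Step 6 (up): focus=B path=root depth=0 children=['H', 'Z'] (at root)
Step 7 (down 0): focus=H path=0 depth=1 children=['E'] left=[] right=['Z'] parent=B
Step 8 (down 0): focus=E path=0/0 depth=2 children=['L'] left=[] right=[] parent=H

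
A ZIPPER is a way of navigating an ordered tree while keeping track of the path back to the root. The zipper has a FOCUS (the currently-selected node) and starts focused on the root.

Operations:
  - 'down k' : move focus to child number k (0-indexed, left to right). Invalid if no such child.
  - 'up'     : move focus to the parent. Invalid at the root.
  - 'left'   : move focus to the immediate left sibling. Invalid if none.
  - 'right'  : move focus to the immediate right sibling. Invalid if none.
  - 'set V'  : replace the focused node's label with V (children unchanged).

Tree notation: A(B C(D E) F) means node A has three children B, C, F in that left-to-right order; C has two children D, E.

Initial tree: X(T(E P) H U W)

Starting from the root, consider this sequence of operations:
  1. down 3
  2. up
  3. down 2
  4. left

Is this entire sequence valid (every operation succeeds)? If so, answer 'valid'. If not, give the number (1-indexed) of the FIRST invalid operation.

Step 1 (down 3): focus=W path=3 depth=1 children=[] left=['T', 'H', 'U'] right=[] parent=X
Step 2 (up): focus=X path=root depth=0 children=['T', 'H', 'U', 'W'] (at root)
Step 3 (down 2): focus=U path=2 depth=1 children=[] left=['T', 'H'] right=['W'] parent=X
Step 4 (left): focus=H path=1 depth=1 children=[] left=['T'] right=['U', 'W'] parent=X

Answer: valid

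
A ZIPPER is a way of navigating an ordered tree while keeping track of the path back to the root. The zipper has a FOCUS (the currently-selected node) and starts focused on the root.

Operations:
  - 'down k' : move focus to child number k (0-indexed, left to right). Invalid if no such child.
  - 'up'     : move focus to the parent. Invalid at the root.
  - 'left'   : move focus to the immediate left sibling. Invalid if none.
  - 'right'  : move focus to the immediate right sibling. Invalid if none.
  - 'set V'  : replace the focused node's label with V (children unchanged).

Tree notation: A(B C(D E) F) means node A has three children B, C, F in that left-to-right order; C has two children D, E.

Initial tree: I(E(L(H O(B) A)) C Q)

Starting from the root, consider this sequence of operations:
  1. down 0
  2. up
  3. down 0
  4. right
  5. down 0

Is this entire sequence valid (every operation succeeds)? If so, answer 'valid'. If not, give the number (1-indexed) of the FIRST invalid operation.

Answer: 5

Derivation:
Step 1 (down 0): focus=E path=0 depth=1 children=['L'] left=[] right=['C', 'Q'] parent=I
Step 2 (up): focus=I path=root depth=0 children=['E', 'C', 'Q'] (at root)
Step 3 (down 0): focus=E path=0 depth=1 children=['L'] left=[] right=['C', 'Q'] parent=I
Step 4 (right): focus=C path=1 depth=1 children=[] left=['E'] right=['Q'] parent=I
Step 5 (down 0): INVALID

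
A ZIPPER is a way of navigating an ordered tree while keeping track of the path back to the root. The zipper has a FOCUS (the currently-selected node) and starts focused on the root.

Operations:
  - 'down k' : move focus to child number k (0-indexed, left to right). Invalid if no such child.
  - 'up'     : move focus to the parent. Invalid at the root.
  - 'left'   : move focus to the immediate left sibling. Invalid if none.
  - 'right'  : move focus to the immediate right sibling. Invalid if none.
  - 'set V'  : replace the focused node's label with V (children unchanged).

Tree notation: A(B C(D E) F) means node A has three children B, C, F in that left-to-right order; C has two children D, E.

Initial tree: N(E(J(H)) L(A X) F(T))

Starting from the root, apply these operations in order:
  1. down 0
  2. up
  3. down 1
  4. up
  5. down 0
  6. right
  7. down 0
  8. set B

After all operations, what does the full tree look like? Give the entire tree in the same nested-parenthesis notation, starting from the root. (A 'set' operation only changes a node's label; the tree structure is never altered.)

Answer: N(E(J(H)) L(B X) F(T))

Derivation:
Step 1 (down 0): focus=E path=0 depth=1 children=['J'] left=[] right=['L', 'F'] parent=N
Step 2 (up): focus=N path=root depth=0 children=['E', 'L', 'F'] (at root)
Step 3 (down 1): focus=L path=1 depth=1 children=['A', 'X'] left=['E'] right=['F'] parent=N
Step 4 (up): focus=N path=root depth=0 children=['E', 'L', 'F'] (at root)
Step 5 (down 0): focus=E path=0 depth=1 children=['J'] left=[] right=['L', 'F'] parent=N
Step 6 (right): focus=L path=1 depth=1 children=['A', 'X'] left=['E'] right=['F'] parent=N
Step 7 (down 0): focus=A path=1/0 depth=2 children=[] left=[] right=['X'] parent=L
Step 8 (set B): focus=B path=1/0 depth=2 children=[] left=[] right=['X'] parent=L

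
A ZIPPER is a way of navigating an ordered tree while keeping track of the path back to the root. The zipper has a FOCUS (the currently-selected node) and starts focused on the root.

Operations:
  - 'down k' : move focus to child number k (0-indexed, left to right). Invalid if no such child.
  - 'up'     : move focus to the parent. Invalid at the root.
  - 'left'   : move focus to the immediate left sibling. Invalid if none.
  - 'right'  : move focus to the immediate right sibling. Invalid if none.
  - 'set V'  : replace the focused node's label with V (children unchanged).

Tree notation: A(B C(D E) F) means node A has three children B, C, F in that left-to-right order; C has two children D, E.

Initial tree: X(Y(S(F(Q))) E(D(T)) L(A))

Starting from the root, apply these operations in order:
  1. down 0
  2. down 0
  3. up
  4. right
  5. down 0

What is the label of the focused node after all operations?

Answer: D

Derivation:
Step 1 (down 0): focus=Y path=0 depth=1 children=['S'] left=[] right=['E', 'L'] parent=X
Step 2 (down 0): focus=S path=0/0 depth=2 children=['F'] left=[] right=[] parent=Y
Step 3 (up): focus=Y path=0 depth=1 children=['S'] left=[] right=['E', 'L'] parent=X
Step 4 (right): focus=E path=1 depth=1 children=['D'] left=['Y'] right=['L'] parent=X
Step 5 (down 0): focus=D path=1/0 depth=2 children=['T'] left=[] right=[] parent=E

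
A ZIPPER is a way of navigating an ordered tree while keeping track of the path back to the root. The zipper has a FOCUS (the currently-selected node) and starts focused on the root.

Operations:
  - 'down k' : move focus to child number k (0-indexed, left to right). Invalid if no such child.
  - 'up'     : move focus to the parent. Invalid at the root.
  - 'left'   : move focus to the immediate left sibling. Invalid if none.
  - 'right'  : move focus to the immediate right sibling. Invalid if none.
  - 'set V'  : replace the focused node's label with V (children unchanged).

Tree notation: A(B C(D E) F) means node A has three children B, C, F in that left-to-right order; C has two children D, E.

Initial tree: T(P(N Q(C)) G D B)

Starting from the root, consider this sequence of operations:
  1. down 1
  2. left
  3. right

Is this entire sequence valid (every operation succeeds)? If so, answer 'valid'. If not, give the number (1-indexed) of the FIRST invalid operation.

Answer: valid

Derivation:
Step 1 (down 1): focus=G path=1 depth=1 children=[] left=['P'] right=['D', 'B'] parent=T
Step 2 (left): focus=P path=0 depth=1 children=['N', 'Q'] left=[] right=['G', 'D', 'B'] parent=T
Step 3 (right): focus=G path=1 depth=1 children=[] left=['P'] right=['D', 'B'] parent=T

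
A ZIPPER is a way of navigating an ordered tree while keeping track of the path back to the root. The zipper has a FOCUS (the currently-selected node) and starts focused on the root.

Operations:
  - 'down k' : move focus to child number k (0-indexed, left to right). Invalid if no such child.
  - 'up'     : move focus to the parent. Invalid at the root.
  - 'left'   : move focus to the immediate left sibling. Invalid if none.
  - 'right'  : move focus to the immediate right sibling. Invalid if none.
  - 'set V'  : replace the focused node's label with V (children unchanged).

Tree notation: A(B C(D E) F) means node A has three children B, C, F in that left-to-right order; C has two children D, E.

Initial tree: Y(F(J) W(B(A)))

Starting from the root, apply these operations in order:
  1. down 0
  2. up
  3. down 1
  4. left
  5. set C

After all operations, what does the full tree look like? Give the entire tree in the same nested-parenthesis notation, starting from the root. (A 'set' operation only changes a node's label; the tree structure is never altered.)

Answer: Y(C(J) W(B(A)))

Derivation:
Step 1 (down 0): focus=F path=0 depth=1 children=['J'] left=[] right=['W'] parent=Y
Step 2 (up): focus=Y path=root depth=0 children=['F', 'W'] (at root)
Step 3 (down 1): focus=W path=1 depth=1 children=['B'] left=['F'] right=[] parent=Y
Step 4 (left): focus=F path=0 depth=1 children=['J'] left=[] right=['W'] parent=Y
Step 5 (set C): focus=C path=0 depth=1 children=['J'] left=[] right=['W'] parent=Y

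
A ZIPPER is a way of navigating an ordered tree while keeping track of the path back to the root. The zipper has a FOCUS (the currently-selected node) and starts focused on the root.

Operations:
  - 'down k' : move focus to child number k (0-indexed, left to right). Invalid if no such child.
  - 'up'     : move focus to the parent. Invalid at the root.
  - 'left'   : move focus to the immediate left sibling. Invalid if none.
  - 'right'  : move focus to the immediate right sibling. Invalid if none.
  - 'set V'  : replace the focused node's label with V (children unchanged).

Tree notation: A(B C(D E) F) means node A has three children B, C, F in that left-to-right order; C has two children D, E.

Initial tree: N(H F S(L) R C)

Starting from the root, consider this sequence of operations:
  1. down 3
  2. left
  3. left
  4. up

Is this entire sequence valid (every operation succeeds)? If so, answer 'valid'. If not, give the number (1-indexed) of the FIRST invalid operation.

Answer: valid

Derivation:
Step 1 (down 3): focus=R path=3 depth=1 children=[] left=['H', 'F', 'S'] right=['C'] parent=N
Step 2 (left): focus=S path=2 depth=1 children=['L'] left=['H', 'F'] right=['R', 'C'] parent=N
Step 3 (left): focus=F path=1 depth=1 children=[] left=['H'] right=['S', 'R', 'C'] parent=N
Step 4 (up): focus=N path=root depth=0 children=['H', 'F', 'S', 'R', 'C'] (at root)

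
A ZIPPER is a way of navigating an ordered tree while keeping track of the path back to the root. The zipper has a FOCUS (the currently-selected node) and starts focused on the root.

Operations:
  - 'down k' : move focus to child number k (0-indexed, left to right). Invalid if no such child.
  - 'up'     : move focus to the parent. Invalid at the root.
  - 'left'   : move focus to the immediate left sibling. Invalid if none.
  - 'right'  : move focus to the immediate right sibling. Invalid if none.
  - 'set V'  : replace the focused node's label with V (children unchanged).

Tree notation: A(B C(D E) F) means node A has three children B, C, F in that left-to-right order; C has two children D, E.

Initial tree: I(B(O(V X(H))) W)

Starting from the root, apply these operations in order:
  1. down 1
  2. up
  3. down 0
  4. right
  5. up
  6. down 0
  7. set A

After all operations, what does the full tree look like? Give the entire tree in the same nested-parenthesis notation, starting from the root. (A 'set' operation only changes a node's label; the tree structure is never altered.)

Answer: I(A(O(V X(H))) W)

Derivation:
Step 1 (down 1): focus=W path=1 depth=1 children=[] left=['B'] right=[] parent=I
Step 2 (up): focus=I path=root depth=0 children=['B', 'W'] (at root)
Step 3 (down 0): focus=B path=0 depth=1 children=['O'] left=[] right=['W'] parent=I
Step 4 (right): focus=W path=1 depth=1 children=[] left=['B'] right=[] parent=I
Step 5 (up): focus=I path=root depth=0 children=['B', 'W'] (at root)
Step 6 (down 0): focus=B path=0 depth=1 children=['O'] left=[] right=['W'] parent=I
Step 7 (set A): focus=A path=0 depth=1 children=['O'] left=[] right=['W'] parent=I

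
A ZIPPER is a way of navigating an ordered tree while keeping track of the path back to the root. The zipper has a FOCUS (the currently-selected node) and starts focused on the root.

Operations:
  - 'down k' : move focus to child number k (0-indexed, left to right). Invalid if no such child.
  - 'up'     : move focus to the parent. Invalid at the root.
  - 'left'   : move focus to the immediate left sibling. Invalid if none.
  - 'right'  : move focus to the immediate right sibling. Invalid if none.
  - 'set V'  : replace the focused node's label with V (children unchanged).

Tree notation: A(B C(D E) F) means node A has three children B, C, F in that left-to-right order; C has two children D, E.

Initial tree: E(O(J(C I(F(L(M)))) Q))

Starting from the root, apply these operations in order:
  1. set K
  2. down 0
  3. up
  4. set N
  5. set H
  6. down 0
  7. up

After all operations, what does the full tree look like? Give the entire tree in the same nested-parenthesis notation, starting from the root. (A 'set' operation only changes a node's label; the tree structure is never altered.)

Answer: H(O(J(C I(F(L(M)))) Q))

Derivation:
Step 1 (set K): focus=K path=root depth=0 children=['O'] (at root)
Step 2 (down 0): focus=O path=0 depth=1 children=['J', 'Q'] left=[] right=[] parent=K
Step 3 (up): focus=K path=root depth=0 children=['O'] (at root)
Step 4 (set N): focus=N path=root depth=0 children=['O'] (at root)
Step 5 (set H): focus=H path=root depth=0 children=['O'] (at root)
Step 6 (down 0): focus=O path=0 depth=1 children=['J', 'Q'] left=[] right=[] parent=H
Step 7 (up): focus=H path=root depth=0 children=['O'] (at root)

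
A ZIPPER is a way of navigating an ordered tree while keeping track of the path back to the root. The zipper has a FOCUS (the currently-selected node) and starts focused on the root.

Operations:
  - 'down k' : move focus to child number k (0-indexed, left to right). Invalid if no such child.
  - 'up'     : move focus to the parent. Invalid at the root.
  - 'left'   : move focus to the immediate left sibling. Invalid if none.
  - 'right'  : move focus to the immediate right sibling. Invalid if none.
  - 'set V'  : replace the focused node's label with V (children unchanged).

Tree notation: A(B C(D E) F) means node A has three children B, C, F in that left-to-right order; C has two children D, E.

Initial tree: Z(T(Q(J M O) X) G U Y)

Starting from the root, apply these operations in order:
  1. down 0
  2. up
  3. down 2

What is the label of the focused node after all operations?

Step 1 (down 0): focus=T path=0 depth=1 children=['Q', 'X'] left=[] right=['G', 'U', 'Y'] parent=Z
Step 2 (up): focus=Z path=root depth=0 children=['T', 'G', 'U', 'Y'] (at root)
Step 3 (down 2): focus=U path=2 depth=1 children=[] left=['T', 'G'] right=['Y'] parent=Z

Answer: U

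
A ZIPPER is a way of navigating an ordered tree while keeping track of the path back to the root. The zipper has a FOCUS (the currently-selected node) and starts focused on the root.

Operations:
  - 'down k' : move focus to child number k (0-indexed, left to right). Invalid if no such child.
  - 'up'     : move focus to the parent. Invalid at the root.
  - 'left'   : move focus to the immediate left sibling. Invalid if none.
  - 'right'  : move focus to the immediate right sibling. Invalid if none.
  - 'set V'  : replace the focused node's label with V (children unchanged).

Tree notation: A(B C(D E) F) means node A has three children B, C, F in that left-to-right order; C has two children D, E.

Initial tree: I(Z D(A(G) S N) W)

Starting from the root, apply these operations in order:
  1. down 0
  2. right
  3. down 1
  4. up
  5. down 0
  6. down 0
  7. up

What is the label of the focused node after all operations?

Step 1 (down 0): focus=Z path=0 depth=1 children=[] left=[] right=['D', 'W'] parent=I
Step 2 (right): focus=D path=1 depth=1 children=['A', 'S', 'N'] left=['Z'] right=['W'] parent=I
Step 3 (down 1): focus=S path=1/1 depth=2 children=[] left=['A'] right=['N'] parent=D
Step 4 (up): focus=D path=1 depth=1 children=['A', 'S', 'N'] left=['Z'] right=['W'] parent=I
Step 5 (down 0): focus=A path=1/0 depth=2 children=['G'] left=[] right=['S', 'N'] parent=D
Step 6 (down 0): focus=G path=1/0/0 depth=3 children=[] left=[] right=[] parent=A
Step 7 (up): focus=A path=1/0 depth=2 children=['G'] left=[] right=['S', 'N'] parent=D

Answer: A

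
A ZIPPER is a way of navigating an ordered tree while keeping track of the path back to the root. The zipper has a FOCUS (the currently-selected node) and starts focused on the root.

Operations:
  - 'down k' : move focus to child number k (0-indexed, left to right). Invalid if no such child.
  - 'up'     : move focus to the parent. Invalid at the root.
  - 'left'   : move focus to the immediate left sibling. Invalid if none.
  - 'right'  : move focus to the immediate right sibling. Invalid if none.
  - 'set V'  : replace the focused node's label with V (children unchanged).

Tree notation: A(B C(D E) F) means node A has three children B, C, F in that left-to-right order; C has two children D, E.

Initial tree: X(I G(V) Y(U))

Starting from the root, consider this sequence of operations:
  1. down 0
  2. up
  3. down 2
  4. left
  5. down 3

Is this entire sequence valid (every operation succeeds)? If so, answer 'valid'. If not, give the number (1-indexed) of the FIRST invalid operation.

Step 1 (down 0): focus=I path=0 depth=1 children=[] left=[] right=['G', 'Y'] parent=X
Step 2 (up): focus=X path=root depth=0 children=['I', 'G', 'Y'] (at root)
Step 3 (down 2): focus=Y path=2 depth=1 children=['U'] left=['I', 'G'] right=[] parent=X
Step 4 (left): focus=G path=1 depth=1 children=['V'] left=['I'] right=['Y'] parent=X
Step 5 (down 3): INVALID

Answer: 5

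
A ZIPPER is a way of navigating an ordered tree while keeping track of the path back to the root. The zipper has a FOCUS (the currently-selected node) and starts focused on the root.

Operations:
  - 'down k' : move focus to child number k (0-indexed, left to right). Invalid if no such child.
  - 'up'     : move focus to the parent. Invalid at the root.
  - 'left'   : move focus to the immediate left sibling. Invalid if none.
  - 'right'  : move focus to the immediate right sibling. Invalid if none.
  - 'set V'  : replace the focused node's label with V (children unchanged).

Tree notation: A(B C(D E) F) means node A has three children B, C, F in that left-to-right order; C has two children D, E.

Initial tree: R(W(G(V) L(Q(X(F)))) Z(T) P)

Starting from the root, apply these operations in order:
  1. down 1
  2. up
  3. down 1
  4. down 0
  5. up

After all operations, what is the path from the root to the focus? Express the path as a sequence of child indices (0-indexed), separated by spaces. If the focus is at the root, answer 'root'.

Step 1 (down 1): focus=Z path=1 depth=1 children=['T'] left=['W'] right=['P'] parent=R
Step 2 (up): focus=R path=root depth=0 children=['W', 'Z', 'P'] (at root)
Step 3 (down 1): focus=Z path=1 depth=1 children=['T'] left=['W'] right=['P'] parent=R
Step 4 (down 0): focus=T path=1/0 depth=2 children=[] left=[] right=[] parent=Z
Step 5 (up): focus=Z path=1 depth=1 children=['T'] left=['W'] right=['P'] parent=R

Answer: 1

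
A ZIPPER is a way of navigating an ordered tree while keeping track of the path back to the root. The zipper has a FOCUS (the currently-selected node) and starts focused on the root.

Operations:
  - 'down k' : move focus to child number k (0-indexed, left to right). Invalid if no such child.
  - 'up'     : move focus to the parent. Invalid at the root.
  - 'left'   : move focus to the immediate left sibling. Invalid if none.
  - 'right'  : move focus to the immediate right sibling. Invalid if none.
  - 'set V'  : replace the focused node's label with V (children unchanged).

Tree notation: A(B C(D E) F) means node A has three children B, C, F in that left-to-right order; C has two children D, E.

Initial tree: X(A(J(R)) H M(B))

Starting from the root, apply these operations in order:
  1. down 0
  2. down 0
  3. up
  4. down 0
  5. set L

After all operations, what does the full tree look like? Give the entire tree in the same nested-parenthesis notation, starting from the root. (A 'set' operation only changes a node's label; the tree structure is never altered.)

Step 1 (down 0): focus=A path=0 depth=1 children=['J'] left=[] right=['H', 'M'] parent=X
Step 2 (down 0): focus=J path=0/0 depth=2 children=['R'] left=[] right=[] parent=A
Step 3 (up): focus=A path=0 depth=1 children=['J'] left=[] right=['H', 'M'] parent=X
Step 4 (down 0): focus=J path=0/0 depth=2 children=['R'] left=[] right=[] parent=A
Step 5 (set L): focus=L path=0/0 depth=2 children=['R'] left=[] right=[] parent=A

Answer: X(A(L(R)) H M(B))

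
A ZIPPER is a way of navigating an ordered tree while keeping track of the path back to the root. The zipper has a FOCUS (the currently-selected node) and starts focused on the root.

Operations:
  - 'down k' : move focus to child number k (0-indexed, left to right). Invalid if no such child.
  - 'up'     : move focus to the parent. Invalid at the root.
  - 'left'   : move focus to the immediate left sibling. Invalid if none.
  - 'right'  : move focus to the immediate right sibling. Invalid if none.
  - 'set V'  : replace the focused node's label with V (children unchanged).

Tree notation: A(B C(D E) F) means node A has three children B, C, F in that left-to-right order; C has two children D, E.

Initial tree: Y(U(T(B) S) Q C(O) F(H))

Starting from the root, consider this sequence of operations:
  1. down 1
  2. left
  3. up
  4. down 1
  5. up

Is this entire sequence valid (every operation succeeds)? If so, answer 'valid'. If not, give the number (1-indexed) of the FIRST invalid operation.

Answer: valid

Derivation:
Step 1 (down 1): focus=Q path=1 depth=1 children=[] left=['U'] right=['C', 'F'] parent=Y
Step 2 (left): focus=U path=0 depth=1 children=['T', 'S'] left=[] right=['Q', 'C', 'F'] parent=Y
Step 3 (up): focus=Y path=root depth=0 children=['U', 'Q', 'C', 'F'] (at root)
Step 4 (down 1): focus=Q path=1 depth=1 children=[] left=['U'] right=['C', 'F'] parent=Y
Step 5 (up): focus=Y path=root depth=0 children=['U', 'Q', 'C', 'F'] (at root)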